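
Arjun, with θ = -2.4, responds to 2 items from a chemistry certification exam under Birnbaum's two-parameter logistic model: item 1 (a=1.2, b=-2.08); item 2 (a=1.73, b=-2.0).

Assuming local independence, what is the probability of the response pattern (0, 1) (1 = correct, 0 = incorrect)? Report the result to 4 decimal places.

0.1984

P(θ) = 1 / (1 + exp(−a(θ − b)))
P_1 = 1/(1+e^{0.3840}) = 0.4052
P_2 = 1/(1+e^{0.6920}) = 0.3336
L = (1−P_1) × P_2 = 0.5948 × 0.3336 = 0.19843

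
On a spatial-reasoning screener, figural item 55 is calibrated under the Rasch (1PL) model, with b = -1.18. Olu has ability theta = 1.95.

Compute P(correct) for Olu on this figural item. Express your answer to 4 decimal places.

0.9581

P(theta) = 1 / (1 + exp(−(theta − b)))
Exponent: (1.95 − (-1.18)) = 3.1300
1/(1 + e^{-3.1300}) = 0.9581
P = 0.9581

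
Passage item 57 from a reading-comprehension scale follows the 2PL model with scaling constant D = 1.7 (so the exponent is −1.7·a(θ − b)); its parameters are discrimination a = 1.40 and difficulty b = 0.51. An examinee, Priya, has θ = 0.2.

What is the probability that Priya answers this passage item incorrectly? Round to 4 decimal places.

P(θ) = 1 / (1 + exp(−D·a(θ − b)))
Exponent: 1.7 × 1.40 × (0.2 − 0.51) = -0.7378
1/(1 + e^{0.7378}) = 0.3235
P = 0.3235
P(incorrect) = 1 − 0.3235 = 0.6765

0.6765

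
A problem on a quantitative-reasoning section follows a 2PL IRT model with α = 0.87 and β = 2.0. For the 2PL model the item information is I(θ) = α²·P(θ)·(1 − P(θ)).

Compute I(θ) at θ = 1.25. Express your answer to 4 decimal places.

0.1704

P = 1/(1+e^{0.6525}) = 0.3424
P(1−P) = 0.3424 × 0.6576 = 0.2252
I = α² × P(1−P) = 0.87² × 0.2252 = 0.17043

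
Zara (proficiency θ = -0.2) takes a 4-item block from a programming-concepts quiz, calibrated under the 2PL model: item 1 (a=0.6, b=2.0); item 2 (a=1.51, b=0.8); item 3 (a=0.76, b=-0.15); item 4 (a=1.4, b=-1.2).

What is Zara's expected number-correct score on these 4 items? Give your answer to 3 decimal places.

P(θ) = 1 / (1 + exp(−a(θ − b)))
P_1 = 1/(1+e^{1.3200}) = 0.2108
P_2 = 1/(1+e^{1.5100}) = 0.1809
P_3 = 1/(1+e^{0.0380}) = 0.4905
P_4 = 1/(1+e^{-1.4000}) = 0.8022
E[score] = 0.2108 + 0.1809 + 0.4905 + 0.8022 = 1.6844

1.684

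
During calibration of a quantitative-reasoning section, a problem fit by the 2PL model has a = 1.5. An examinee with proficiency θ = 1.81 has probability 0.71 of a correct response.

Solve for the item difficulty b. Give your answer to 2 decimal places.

P(θ) = 1 / (1 + exp(−a(θ − b)))
logit(0.71) = ln(0.71/0.29) = 0.8954
b = θ − logit/(a) = 1.81 − 0.8954/1.5000 = 1.2131

1.21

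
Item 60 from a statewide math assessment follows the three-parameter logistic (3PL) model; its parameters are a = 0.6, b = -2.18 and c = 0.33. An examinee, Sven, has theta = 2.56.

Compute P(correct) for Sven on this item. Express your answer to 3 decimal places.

P(theta) = c + (1 − c) · 1 / (1 + exp(−a(theta − b)))
Exponent: 0.6 × (2.56 − (-2.18)) = 2.8440
1/(1 + e^{-2.8440}) = 0.9450
P = 0.33 + 0.67 × 0.9450 = 0.9632

0.963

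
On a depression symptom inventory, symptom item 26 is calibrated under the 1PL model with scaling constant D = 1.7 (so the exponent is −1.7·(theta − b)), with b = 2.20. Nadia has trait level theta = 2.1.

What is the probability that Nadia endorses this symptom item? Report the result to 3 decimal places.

P(theta) = 1 / (1 + exp(−D·(theta − b)))
Exponent: 1.7 × (2.1 − 2.20) = -0.1700
1/(1 + e^{0.1700}) = 0.4576
P = 0.4576

0.458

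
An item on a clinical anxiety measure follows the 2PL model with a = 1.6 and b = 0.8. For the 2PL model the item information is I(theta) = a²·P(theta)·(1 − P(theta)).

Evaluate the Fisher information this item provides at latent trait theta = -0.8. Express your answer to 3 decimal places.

P = 1/(1+e^{2.5600}) = 0.0718
P(1−P) = 0.0718 × 0.9282 = 0.0666
I = a² × P(1−P) = 1.6² × 0.0666 = 0.17052

0.171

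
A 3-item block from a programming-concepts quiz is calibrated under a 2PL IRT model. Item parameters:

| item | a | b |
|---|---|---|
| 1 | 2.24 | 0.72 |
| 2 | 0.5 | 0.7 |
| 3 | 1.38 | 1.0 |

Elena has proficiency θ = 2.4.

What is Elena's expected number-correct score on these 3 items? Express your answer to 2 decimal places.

2.55

P(θ) = 1 / (1 + exp(−a(θ − b)))
P_1 = 1/(1+e^{-3.7632}) = 0.9773
P_2 = 1/(1+e^{-0.8500}) = 0.7006
P_3 = 1/(1+e^{-1.9320}) = 0.8735
E[score] = 0.9773 + 0.7006 + 0.8735 = 2.5514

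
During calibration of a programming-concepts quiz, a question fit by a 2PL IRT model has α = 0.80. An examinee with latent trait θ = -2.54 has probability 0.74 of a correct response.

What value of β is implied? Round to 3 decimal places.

-3.847

P(θ) = 1 / (1 + exp(−α(θ − β)))
logit(0.74) = ln(0.74/0.26) = 1.0460
β = θ − logit/(α) = -2.54 − 1.0460/0.8000 = -3.8475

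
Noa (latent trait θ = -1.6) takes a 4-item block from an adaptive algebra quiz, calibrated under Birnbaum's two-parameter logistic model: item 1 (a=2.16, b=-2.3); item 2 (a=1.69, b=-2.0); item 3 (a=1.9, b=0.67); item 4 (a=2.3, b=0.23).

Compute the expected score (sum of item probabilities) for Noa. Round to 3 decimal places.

P(θ) = 1 / (1 + exp(−a(θ − b)))
P_1 = 1/(1+e^{-1.5120}) = 0.8194
P_2 = 1/(1+e^{-0.6760}) = 0.6628
P_3 = 1/(1+e^{4.3130}) = 0.0132
P_4 = 1/(1+e^{4.2090}) = 0.0146
E[score] = 0.8194 + 0.6628 + 0.0132 + 0.0146 = 1.5101

1.510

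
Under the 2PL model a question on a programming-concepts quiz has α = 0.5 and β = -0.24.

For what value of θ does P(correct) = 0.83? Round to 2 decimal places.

P(θ) = 1 / (1 + exp(−α(θ − β)))
logit = ln(0.8300/0.1700) = 1.5856
θ = β + logit/(α) = -0.24 + 1.5856/0.5000 = 2.9313

2.93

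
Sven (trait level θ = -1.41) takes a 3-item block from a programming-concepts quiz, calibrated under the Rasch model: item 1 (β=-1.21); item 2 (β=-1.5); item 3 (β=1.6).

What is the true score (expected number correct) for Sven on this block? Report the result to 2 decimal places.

1.02

P(θ) = 1 / (1 + exp(−(θ − β)))
P_1 = 1/(1+e^{0.2000}) = 0.4502
P_2 = 1/(1+e^{-0.0900}) = 0.5225
P_3 = 1/(1+e^{3.0100}) = 0.0470
E[score] = 0.4502 + 0.5225 + 0.0470 = 1.0196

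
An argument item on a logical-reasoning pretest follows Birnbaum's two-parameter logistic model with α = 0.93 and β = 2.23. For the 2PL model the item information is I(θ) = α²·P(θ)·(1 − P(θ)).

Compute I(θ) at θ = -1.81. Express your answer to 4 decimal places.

0.0193

P = 1/(1+e^{3.7572}) = 0.0228
P(1−P) = 0.0228 × 0.9772 = 0.0223
I = α² × P(1−P) = 0.93² × 0.0223 = 0.01928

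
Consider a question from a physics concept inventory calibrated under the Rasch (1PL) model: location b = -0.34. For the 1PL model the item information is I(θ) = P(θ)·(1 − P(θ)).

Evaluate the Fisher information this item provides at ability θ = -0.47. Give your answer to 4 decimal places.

P = 1/(1+e^{0.1300}) = 0.4675
P(1−P) = 0.4675 × 0.5325 = 0.2489
I = P(1−P) = 0.24895

0.2489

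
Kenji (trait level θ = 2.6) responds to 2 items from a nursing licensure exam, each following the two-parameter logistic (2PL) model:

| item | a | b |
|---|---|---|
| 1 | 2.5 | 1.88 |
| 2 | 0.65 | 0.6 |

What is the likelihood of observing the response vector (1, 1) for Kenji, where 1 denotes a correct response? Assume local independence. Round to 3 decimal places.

0.674

P(θ) = 1 / (1 + exp(−a(θ − b)))
P_1 = 1/(1+e^{-1.8000}) = 0.8581
P_2 = 1/(1+e^{-1.3000}) = 0.7858
L = P_1 × P_2 = 0.8581 × 0.7858 = 0.67436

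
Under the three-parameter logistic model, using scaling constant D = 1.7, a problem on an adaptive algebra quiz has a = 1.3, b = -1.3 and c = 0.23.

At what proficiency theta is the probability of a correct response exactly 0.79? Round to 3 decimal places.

-0.856

P(theta) = c + (1 − c) · 1 / (1 + exp(−D·a(theta − b)))
Remove guessing floor: (0.79 − 0.23)/(1 − 0.23) = 0.7273
logit = ln(0.7273/0.2727) = 0.9808
theta = b + logit/(1.7·a) = -1.3 + 0.9808/2.2100 = -0.8562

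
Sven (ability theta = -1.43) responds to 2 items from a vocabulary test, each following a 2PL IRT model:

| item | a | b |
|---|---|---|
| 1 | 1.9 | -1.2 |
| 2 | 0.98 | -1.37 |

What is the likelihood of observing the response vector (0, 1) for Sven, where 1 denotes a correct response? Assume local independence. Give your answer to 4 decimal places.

0.2948

P(theta) = 1 / (1 + exp(−a(theta − b)))
P_1 = 1/(1+e^{0.4370}) = 0.3925
P_2 = 1/(1+e^{0.0588}) = 0.4853
L = (1−P_1) × P_2 = 0.6075 × 0.4853 = 0.29484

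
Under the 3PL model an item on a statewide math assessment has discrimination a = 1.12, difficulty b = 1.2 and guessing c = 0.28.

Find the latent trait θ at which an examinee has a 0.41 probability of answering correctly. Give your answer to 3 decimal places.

P(θ) = c + (1 − c) · 1 / (1 + exp(−a(θ − b)))
Remove guessing floor: (0.41 − 0.28)/(1 − 0.28) = 0.1806
logit = ln(0.1806/0.8194) = -1.5126
θ = b + logit/(a) = 1.2 + (-1.5126)/1.1200 = -0.1505

-0.151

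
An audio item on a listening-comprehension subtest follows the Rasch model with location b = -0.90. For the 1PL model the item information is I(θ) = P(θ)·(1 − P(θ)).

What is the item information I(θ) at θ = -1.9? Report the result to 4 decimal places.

0.1966

P = 1/(1+e^{1.0000}) = 0.2689
P(1−P) = 0.2689 × 0.7311 = 0.1966
I = P(1−P) = 0.19661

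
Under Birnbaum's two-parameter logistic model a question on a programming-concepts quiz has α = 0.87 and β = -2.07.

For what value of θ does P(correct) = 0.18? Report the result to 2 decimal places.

P(θ) = 1 / (1 + exp(−α(θ − β)))
logit = ln(0.1800/0.8200) = -1.5163
θ = β + logit/(α) = -2.07 + (-1.5163)/0.8700 = -3.8129

-3.81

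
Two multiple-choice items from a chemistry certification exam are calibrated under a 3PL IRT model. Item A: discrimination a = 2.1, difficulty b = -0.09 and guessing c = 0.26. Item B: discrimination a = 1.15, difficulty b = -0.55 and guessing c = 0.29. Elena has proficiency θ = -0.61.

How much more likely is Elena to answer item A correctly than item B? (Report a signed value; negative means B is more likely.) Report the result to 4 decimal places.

P(θ) = c + (1 − c) · 1 / (1 + exp(−a(θ − b)))
P_A = 0.4459
P_B = 0.6328
P_A − P_B = -0.1868

-0.1868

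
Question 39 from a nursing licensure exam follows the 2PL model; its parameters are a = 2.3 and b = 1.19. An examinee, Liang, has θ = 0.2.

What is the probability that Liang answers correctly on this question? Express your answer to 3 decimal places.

0.093

P(θ) = 1 / (1 + exp(−a(θ − b)))
Exponent: 2.3 × (0.2 − 1.19) = -2.2770
1/(1 + e^{2.2770}) = 0.0930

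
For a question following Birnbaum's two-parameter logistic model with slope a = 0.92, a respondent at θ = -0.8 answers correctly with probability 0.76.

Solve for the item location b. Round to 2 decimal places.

P(θ) = 1 / (1 + exp(−a(θ − b)))
logit(0.76) = ln(0.76/0.24) = 1.1527
b = θ − logit/(a) = -0.8 − 1.1527/0.9200 = -2.0529

-2.05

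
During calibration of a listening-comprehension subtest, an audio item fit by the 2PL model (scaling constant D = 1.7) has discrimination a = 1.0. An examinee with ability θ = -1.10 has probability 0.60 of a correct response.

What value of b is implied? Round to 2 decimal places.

-1.34

P(θ) = 1 / (1 + exp(−D·a(θ − b)))
logit(0.60) = ln(0.60/0.40) = 0.4055
b = θ − logit/(1.7·a) = -1.10 − 0.4055/1.7000 = -1.3385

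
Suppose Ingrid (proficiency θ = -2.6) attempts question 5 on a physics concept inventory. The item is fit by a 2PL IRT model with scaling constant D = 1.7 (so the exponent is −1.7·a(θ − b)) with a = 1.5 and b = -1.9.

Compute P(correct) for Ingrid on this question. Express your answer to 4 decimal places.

0.1437

P(θ) = 1 / (1 + exp(−D·a(θ − b)))
Exponent: 1.7 × 1.5 × (-2.6 − (-1.9)) = -1.7850
1/(1 + e^{1.7850}) = 0.1437
P = 0.1437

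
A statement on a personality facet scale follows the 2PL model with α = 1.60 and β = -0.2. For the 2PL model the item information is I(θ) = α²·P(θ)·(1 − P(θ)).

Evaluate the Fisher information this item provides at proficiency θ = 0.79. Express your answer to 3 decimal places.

0.362

P = 1/(1+e^{-1.5840}) = 0.8298
P(1−P) = 0.8298 × 0.1702 = 0.1413
I = α² × P(1−P) = 1.60² × 0.1413 = 0.36160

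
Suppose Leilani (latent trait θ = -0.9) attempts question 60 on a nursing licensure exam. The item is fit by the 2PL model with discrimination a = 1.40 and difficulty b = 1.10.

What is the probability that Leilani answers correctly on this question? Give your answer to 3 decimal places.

0.057

P(θ) = 1 / (1 + exp(−a(θ − b)))
Exponent: 1.40 × (-0.9 − 1.10) = -2.8000
1/(1 + e^{2.8000}) = 0.0573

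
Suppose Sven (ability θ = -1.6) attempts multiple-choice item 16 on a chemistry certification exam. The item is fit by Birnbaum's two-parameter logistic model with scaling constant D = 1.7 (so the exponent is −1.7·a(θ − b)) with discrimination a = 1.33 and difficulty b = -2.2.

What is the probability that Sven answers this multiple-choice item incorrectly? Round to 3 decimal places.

0.205

P(θ) = 1 / (1 + exp(−D·a(θ − b)))
Exponent: 1.7 × 1.33 × (-1.6 − (-2.2)) = 1.3566
1/(1 + e^{-1.3566}) = 0.7952
P = 0.7952
P(incorrect) = 1 − 0.7952 = 0.2048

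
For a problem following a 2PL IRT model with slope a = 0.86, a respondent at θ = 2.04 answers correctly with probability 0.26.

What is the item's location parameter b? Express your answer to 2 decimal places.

P(θ) = 1 / (1 + exp(−a(θ − b)))
logit(0.26) = ln(0.26/0.74) = -1.0460
b = θ − logit/(a) = 2.04 − (-1.0460)/0.8600 = 3.2562

3.26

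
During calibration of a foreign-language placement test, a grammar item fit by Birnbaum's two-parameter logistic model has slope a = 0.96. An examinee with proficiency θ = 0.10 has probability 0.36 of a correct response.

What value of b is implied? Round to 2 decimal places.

0.70

P(θ) = 1 / (1 + exp(−a(θ − b)))
logit(0.36) = ln(0.36/0.64) = -0.5754
b = θ − logit/(a) = 0.10 − (-0.5754)/0.9600 = 0.6993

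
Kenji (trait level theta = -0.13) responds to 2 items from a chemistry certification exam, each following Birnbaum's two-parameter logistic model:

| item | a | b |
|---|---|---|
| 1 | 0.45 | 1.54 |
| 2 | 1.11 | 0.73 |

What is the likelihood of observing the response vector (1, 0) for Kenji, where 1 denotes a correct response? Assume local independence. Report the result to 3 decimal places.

P(theta) = 1 / (1 + exp(−a(theta − b)))
P_1 = 1/(1+e^{0.7515}) = 0.3205
P_2 = 1/(1+e^{0.9546}) = 0.2780
L = P_1 × (1−P_2) = 0.3205 × 0.7220 = 0.23141

0.231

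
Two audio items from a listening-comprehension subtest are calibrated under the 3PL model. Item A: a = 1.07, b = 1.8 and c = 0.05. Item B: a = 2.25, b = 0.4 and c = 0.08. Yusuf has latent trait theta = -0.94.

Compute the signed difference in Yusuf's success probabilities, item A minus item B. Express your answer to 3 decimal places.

P(theta) = c + (1 − c) · 1 / (1 + exp(−a(theta − b)))
P_A = 0.0981
P_B = 0.1230
P_A − P_B = -0.0249

-0.025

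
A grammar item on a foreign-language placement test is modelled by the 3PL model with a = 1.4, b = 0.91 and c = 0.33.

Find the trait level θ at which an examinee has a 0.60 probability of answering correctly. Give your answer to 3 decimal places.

0.629

P(θ) = c + (1 − c) · 1 / (1 + exp(−a(θ − b)))
Remove guessing floor: (0.60 − 0.33)/(1 − 0.33) = 0.4030
logit = ln(0.4030/0.5970) = -0.3930
θ = b + logit/(a) = 0.91 + (-0.3930)/1.4000 = 0.6293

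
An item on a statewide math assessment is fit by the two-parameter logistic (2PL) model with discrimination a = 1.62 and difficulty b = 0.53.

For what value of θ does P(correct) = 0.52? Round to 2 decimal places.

0.58

P(θ) = 1 / (1 + exp(−a(θ − b)))
logit = ln(0.5200/0.4800) = 0.0800
θ = b + logit/(a) = 0.53 + 0.0800/1.6200 = 0.5794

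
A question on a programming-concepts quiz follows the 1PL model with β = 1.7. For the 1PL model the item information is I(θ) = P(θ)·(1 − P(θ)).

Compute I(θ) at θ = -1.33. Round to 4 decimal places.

0.0440

P = 1/(1+e^{3.0300}) = 0.0461
P(1−P) = 0.0461 × 0.9539 = 0.0440
I = P(1−P) = 0.04396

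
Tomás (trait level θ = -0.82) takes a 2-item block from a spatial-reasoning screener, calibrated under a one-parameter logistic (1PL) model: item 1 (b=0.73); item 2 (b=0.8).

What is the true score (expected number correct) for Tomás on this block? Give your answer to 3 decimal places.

0.340

P(θ) = 1 / (1 + exp(−(θ − b)))
P_1 = 1/(1+e^{1.5500}) = 0.1751
P_2 = 1/(1+e^{1.6200}) = 0.1652
E[score] = 0.1751 + 0.1652 = 0.3403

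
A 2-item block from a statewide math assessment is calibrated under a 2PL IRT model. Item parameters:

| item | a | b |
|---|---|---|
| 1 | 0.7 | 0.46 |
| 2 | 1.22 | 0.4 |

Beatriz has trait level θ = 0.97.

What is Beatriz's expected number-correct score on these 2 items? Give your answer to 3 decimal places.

1.255

P(θ) = 1 / (1 + exp(−a(θ − b)))
P_1 = 1/(1+e^{-0.3570}) = 0.5883
P_2 = 1/(1+e^{-0.6954}) = 0.6672
E[score] = 0.5883 + 0.6672 = 1.2555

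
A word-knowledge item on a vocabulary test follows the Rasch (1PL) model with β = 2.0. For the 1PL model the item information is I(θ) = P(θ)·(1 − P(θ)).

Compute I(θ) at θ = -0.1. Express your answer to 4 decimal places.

P = 1/(1+e^{2.1000}) = 0.1091
P(1−P) = 0.1091 × 0.8909 = 0.0972
I = P(1−P) = 0.09719

0.0972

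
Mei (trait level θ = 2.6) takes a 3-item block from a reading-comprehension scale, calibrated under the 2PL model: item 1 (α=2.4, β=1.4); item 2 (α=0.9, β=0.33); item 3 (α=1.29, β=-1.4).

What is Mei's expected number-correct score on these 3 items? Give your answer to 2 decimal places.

P(θ) = 1 / (1 + exp(−α(θ − β)))
P_1 = 1/(1+e^{-2.8800}) = 0.9468
P_2 = 1/(1+e^{-2.0430}) = 0.8852
P_3 = 1/(1+e^{-5.1600}) = 0.9943
E[score] = 0.9468 + 0.8852 + 0.9943 = 2.8264

2.83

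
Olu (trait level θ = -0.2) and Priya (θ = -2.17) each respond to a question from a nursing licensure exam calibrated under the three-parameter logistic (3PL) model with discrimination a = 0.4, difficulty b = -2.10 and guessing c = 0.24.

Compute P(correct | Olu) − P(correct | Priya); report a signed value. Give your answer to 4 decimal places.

P(θ) = c + (1 − c) · 1 / (1 + exp(−a(θ − b)))
P(Olu) = 0.7578  [exponent 0.7600]
P(Priya) = 0.6147  [exponent -0.0280]
Difference = 0.7578 − 0.6147 = 0.1431

0.1431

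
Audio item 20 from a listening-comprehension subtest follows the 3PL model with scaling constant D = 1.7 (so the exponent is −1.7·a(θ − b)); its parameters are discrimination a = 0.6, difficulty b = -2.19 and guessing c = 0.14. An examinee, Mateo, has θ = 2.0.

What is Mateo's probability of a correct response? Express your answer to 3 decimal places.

P(θ) = c + (1 − c) · 1 / (1 + exp(−D·a(θ − b)))
Exponent: 1.7 × 0.6 × (2.0 − (-2.19)) = 4.2738
1/(1 + e^{-4.2738}) = 0.9863
P = 0.14 + 0.86 × 0.9863 = 0.9882

0.988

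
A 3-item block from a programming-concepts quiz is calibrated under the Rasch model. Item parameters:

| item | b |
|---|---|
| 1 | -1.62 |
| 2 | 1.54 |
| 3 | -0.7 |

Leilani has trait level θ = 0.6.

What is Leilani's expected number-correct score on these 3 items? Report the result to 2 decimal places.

1.97

P(θ) = 1 / (1 + exp(−(θ − b)))
P_1 = 1/(1+e^{-2.2200}) = 0.9020
P_2 = 1/(1+e^{0.9400}) = 0.2809
P_3 = 1/(1+e^{-1.3000}) = 0.7858
E[score] = 0.9020 + 0.2809 + 0.7858 = 1.9688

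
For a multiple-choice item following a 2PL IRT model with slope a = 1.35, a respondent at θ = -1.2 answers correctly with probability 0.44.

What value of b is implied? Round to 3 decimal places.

-1.021

P(θ) = 1 / (1 + exp(−a(θ − b)))
logit(0.44) = ln(0.44/0.56) = -0.2412
b = θ − logit/(a) = -1.2 − (-0.2412)/1.3500 = -1.0214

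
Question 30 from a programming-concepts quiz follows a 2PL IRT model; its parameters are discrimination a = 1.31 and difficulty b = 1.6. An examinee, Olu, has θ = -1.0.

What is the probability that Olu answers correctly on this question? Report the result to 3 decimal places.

P(θ) = 1 / (1 + exp(−a(θ − b)))
Exponent: 1.31 × (-1.0 − 1.6) = -3.4060
1/(1 + e^{3.4060}) = 0.0321

0.032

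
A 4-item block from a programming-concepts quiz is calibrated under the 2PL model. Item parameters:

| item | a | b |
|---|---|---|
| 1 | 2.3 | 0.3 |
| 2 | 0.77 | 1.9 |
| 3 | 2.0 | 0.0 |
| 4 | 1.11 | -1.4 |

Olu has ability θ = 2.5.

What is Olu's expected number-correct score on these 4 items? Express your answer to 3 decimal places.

3.587

P(θ) = 1 / (1 + exp(−a(θ − b)))
P_1 = 1/(1+e^{-5.0600}) = 0.9937
P_2 = 1/(1+e^{-0.4620}) = 0.6135
P_3 = 1/(1+e^{-5.0000}) = 0.9933
P_4 = 1/(1+e^{-4.3290}) = 0.9870
E[score] = 0.9937 + 0.6135 + 0.9933 + 0.9870 = 3.5875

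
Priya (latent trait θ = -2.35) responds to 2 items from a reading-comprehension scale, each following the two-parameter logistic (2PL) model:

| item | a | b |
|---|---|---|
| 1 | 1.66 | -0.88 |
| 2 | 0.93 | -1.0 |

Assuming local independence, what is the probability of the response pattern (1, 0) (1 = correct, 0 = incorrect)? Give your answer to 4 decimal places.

P(θ) = 1 / (1 + exp(−a(θ − b)))
P_1 = 1/(1+e^{2.4402}) = 0.0802
P_2 = 1/(1+e^{1.2555}) = 0.2217
L = P_1 × (1−P_2) = 0.0802 × 0.7783 = 0.06238

0.0624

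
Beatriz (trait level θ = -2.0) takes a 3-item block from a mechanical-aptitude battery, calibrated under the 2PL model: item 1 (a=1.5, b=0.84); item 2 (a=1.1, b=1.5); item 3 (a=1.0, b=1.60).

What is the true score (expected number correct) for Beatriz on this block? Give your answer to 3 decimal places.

P(θ) = 1 / (1 + exp(−a(θ − b)))
P_1 = 1/(1+e^{4.2600}) = 0.0139
P_2 = 1/(1+e^{3.8500}) = 0.0208
P_3 = 1/(1+e^{3.6000}) = 0.0266
E[score] = 0.0139 + 0.0208 + 0.0266 = 0.0614

0.061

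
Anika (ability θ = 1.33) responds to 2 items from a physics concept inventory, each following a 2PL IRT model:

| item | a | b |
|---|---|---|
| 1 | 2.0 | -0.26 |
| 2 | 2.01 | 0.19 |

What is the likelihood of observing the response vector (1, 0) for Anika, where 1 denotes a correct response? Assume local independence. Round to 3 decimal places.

0.088

P(θ) = 1 / (1 + exp(−a(θ − b)))
P_1 = 1/(1+e^{-3.1800}) = 0.9601
P_2 = 1/(1+e^{-2.2914}) = 0.9082
L = P_1 × (1−P_2) = 0.9601 × 0.0918 = 0.08817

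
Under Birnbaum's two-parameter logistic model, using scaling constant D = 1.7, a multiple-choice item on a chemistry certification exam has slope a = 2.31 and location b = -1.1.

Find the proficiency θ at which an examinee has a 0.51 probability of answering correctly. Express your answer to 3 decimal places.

-1.090

P(θ) = 1 / (1 + exp(−D·a(θ − b)))
logit = ln(0.5100/0.4900) = 0.0400
θ = b + logit/(1.7·a) = -1.1 + 0.0400/3.9270 = -1.0898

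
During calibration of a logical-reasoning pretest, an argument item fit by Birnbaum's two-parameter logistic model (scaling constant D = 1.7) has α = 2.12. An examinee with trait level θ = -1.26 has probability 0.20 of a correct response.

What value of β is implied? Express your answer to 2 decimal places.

-0.88

P(θ) = 1 / (1 + exp(−D·α(θ − β)))
logit(0.20) = ln(0.20/0.80) = -1.3863
β = θ − logit/(1.7·α) = -1.26 − (-1.3863)/3.6040 = -0.8753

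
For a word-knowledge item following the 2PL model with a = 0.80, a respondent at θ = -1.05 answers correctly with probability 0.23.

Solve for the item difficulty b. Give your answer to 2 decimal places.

P(θ) = 1 / (1 + exp(−a(θ − b)))
logit(0.23) = ln(0.23/0.77) = -1.2083
b = θ − logit/(a) = -1.05 − (-1.2083)/0.8000 = 0.4604

0.46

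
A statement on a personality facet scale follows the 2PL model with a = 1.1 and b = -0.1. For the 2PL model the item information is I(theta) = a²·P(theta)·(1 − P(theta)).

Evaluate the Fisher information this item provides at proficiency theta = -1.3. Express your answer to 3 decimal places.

P = 1/(1+e^{1.3200}) = 0.2108
P(1−P) = 0.2108 × 0.7892 = 0.1664
I = a² × P(1−P) = 1.1² × 0.1664 = 0.20131

0.201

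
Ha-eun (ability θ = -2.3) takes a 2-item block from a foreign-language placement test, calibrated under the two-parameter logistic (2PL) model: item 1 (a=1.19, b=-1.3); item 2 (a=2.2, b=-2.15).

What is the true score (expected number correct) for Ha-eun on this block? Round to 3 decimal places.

P(θ) = 1 / (1 + exp(−a(θ − b)))
P_1 = 1/(1+e^{1.1900}) = 0.2333
P_2 = 1/(1+e^{0.3300}) = 0.4182
E[score] = 0.2333 + 0.4182 = 0.6515

0.651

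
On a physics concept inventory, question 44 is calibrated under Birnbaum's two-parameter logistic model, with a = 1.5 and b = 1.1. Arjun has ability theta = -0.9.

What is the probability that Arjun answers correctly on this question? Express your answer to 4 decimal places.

0.0474

P(theta) = 1 / (1 + exp(−a(theta − b)))
Exponent: 1.5 × (-0.9 − 1.1) = -3.0000
1/(1 + e^{3.0000}) = 0.0474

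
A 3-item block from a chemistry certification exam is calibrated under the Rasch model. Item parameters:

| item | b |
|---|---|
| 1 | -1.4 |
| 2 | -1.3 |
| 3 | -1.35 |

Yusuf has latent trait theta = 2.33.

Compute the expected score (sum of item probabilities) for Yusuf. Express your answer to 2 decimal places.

P(theta) = 1 / (1 + exp(−(theta − b)))
P_1 = 1/(1+e^{-3.7300}) = 0.9766
P_2 = 1/(1+e^{-3.6300}) = 0.9742
P_3 = 1/(1+e^{-3.6800}) = 0.9754
E[score] = 0.9766 + 0.9742 + 0.9754 = 2.9261

2.93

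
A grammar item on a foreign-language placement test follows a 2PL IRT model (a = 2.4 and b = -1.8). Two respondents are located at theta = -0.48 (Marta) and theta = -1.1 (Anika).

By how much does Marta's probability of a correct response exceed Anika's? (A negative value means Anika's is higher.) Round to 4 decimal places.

P(theta) = 1 / (1 + exp(−a(theta − b)))
P(Marta) = 0.9596  [exponent 3.1680]
P(Anika) = 0.8429  [exponent 1.6800]
Difference = 0.9596 − 0.8429 = 0.1167

0.1167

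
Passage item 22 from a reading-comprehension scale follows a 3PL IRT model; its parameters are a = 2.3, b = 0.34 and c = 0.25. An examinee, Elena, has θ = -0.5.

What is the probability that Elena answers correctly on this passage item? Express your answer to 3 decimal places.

0.345

P(θ) = c + (1 − c) · 1 / (1 + exp(−a(θ − b)))
Exponent: 2.3 × (-0.5 − 0.34) = -1.9320
1/(1 + e^{1.9320}) = 0.1265
P = 0.25 + 0.75 × 0.1265 = 0.3449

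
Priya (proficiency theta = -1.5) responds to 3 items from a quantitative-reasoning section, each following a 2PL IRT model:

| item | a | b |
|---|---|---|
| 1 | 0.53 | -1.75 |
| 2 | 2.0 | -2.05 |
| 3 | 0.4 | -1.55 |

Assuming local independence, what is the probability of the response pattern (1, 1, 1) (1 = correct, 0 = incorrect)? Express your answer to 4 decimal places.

P(theta) = 1 / (1 + exp(−a(theta − b)))
P_1 = 1/(1+e^{-0.1325}) = 0.5331
P_2 = 1/(1+e^{-1.1000}) = 0.7503
P_3 = 1/(1+e^{-0.0200}) = 0.5050
L = P_1 × P_2 × P_3 = 0.5331 × 0.7503 × 0.5050 = 0.20197

0.2020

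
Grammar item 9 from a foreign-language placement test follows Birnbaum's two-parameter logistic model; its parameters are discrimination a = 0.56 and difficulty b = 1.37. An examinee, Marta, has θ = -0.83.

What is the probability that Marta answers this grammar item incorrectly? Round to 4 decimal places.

P(θ) = 1 / (1 + exp(−a(θ − b)))
Exponent: 0.56 × (-0.83 − 1.37) = -1.2320
1/(1 + e^{1.2320}) = 0.2258
P(incorrect) = 1 − 0.2258 = 0.7742

0.7742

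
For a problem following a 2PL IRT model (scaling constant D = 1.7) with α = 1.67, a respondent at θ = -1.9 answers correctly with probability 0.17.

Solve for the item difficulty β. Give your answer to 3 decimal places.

P(θ) = 1 / (1 + exp(−D·α(θ − β)))
logit(0.17) = ln(0.17/0.83) = -1.5856
β = θ − logit/(1.7·α) = -1.9 − (-1.5856)/2.8390 = -1.3415

-1.341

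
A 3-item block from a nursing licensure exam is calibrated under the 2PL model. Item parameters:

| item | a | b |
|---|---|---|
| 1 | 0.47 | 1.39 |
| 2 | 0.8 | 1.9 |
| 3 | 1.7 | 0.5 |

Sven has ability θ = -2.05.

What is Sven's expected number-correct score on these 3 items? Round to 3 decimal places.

P(θ) = 1 / (1 + exp(−a(θ − b)))
P_1 = 1/(1+e^{1.6168}) = 0.1656
P_2 = 1/(1+e^{3.1600}) = 0.0407
P_3 = 1/(1+e^{4.3350}) = 0.0129
E[score] = 0.1656 + 0.0407 + 0.0129 = 0.2193

0.219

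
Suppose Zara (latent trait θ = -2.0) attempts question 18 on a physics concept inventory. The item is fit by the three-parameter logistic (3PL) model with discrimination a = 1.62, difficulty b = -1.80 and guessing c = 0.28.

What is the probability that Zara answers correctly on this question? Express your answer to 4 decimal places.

0.5822

P(θ) = c + (1 − c) · 1 / (1 + exp(−a(θ − b)))
Exponent: 1.62 × (-2.0 − (-1.80)) = -0.3240
1/(1 + e^{0.3240}) = 0.4197
P = 0.28 + 0.72 × 0.4197 = 0.5822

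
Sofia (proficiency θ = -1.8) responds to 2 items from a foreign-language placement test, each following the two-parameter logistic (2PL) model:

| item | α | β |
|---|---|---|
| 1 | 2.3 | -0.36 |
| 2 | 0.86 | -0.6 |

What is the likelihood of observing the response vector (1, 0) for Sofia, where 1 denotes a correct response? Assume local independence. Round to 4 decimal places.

0.0259

P(θ) = 1 / (1 + exp(−α(θ − β)))
P_1 = 1/(1+e^{3.3120}) = 0.0352
P_2 = 1/(1+e^{1.0320}) = 0.2627
L = P_1 × (1−P_2) = 0.0352 × 0.7373 = 0.02592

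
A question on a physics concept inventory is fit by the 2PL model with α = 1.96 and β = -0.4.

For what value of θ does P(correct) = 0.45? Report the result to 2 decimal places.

-0.50

P(θ) = 1 / (1 + exp(−α(θ − β)))
logit = ln(0.4500/0.5500) = -0.2007
θ = β + logit/(α) = -0.4 + (-0.2007)/1.9600 = -0.5024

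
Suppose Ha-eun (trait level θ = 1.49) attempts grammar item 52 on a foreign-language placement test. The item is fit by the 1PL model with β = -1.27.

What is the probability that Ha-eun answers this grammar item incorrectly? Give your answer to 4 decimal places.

0.0595

P(θ) = 1 / (1 + exp(−(θ − β)))
Exponent: (1.49 − (-1.27)) = 2.7600
1/(1 + e^{-2.7600}) = 0.9405
P = 0.9405
P(incorrect) = 1 − 0.9405 = 0.0595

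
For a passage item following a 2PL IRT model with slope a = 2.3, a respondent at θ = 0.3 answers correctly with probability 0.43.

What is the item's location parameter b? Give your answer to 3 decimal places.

0.423

P(θ) = 1 / (1 + exp(−a(θ − b)))
logit(0.43) = ln(0.43/0.57) = -0.2819
b = θ − logit/(a) = 0.3 − (-0.2819)/2.3000 = 0.4225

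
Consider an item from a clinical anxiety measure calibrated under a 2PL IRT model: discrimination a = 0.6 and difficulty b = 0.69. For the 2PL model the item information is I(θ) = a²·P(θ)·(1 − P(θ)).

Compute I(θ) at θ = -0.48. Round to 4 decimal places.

P = 1/(1+e^{0.7020}) = 0.3314
P(1−P) = 0.3314 × 0.6686 = 0.2216
I = a² × P(1−P) = 0.6² × 0.2216 = 0.07976

0.0798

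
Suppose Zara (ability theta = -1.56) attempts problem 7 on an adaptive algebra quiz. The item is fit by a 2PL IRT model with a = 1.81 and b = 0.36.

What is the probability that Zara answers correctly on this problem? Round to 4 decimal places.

P(theta) = 1 / (1 + exp(−a(theta − b)))
Exponent: 1.81 × (-1.56 − 0.36) = -3.4752
1/(1 + e^{3.4752}) = 0.0300

0.0300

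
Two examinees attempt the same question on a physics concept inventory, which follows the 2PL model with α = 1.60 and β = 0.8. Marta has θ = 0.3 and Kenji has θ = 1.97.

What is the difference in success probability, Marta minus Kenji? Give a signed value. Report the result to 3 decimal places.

P(θ) = 1 / (1 + exp(−α(θ − β)))
P(Marta) = 0.3100  [exponent -0.8000]
P(Kenji) = 0.8667  [exponent 1.8720]
Difference = 0.3100 − 0.8667 = -0.5567

-0.557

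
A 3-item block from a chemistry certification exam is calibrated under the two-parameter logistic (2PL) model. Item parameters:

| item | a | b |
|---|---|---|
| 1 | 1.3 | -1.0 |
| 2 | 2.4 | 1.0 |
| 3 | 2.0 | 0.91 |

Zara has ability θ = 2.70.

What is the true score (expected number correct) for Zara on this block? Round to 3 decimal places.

P(θ) = 1 / (1 + exp(−a(θ − b)))
P_1 = 1/(1+e^{-4.8100}) = 0.9919
P_2 = 1/(1+e^{-4.0800}) = 0.9834
P_3 = 1/(1+e^{-3.5800}) = 0.9729
E[score] = 0.9919 + 0.9834 + 0.9729 = 2.9482

2.948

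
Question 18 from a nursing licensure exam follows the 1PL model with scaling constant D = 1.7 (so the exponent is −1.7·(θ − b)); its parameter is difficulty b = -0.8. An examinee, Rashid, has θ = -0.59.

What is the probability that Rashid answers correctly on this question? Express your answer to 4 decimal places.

P(θ) = 1 / (1 + exp(−D·(θ − b)))
Exponent: 1.7 × (-0.59 − (-0.8)) = 0.3570
1/(1 + e^{-0.3570}) = 0.5883
P = 0.5883

0.5883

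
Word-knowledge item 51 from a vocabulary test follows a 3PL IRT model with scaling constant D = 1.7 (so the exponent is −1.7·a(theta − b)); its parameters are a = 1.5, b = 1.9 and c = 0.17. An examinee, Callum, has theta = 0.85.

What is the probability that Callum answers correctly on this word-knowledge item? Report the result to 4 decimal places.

0.2234

P(theta) = c + (1 − c) · 1 / (1 + exp(−D·a(theta − b)))
Exponent: 1.7 × 1.5 × (0.85 − 1.9) = -2.6775
1/(1 + e^{2.6775}) = 0.0643
P = 0.17 + 0.83 × 0.0643 = 0.2234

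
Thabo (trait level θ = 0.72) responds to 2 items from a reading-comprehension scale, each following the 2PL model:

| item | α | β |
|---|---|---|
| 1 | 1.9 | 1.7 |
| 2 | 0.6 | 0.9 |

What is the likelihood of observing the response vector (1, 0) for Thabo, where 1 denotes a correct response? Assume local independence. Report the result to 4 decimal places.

P(θ) = 1 / (1 + exp(−α(θ − β)))
P_1 = 1/(1+e^{1.8620}) = 0.1345
P_2 = 1/(1+e^{0.1080}) = 0.4730
L = P_1 × (1−P_2) = 0.1345 × 0.5270 = 0.07086

0.0709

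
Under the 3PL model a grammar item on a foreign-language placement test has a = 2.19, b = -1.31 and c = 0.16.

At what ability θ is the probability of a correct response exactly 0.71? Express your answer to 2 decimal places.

P(θ) = c + (1 − c) · 1 / (1 + exp(−a(θ − b)))
Remove guessing floor: (0.71 − 0.16)/(1 − 0.16) = 0.6548
logit = ln(0.6548/0.3452) = 0.6400
θ = b + logit/(a) = -1.31 + 0.6400/2.1900 = -1.0177

-1.02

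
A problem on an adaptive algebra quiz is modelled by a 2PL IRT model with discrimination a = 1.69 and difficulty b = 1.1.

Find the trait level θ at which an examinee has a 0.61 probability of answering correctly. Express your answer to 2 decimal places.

1.36

P(θ) = 1 / (1 + exp(−a(θ − b)))
logit = ln(0.6100/0.3900) = 0.4473
θ = b + logit/(a) = 1.1 + 0.4473/1.6900 = 1.3647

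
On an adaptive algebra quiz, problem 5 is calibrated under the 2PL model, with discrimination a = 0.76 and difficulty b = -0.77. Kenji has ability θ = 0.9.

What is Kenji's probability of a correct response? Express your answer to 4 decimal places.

P(θ) = 1 / (1 + exp(−a(θ − b)))
Exponent: 0.76 × (0.9 − (-0.77)) = 1.2692
1/(1 + e^{-1.2692}) = 0.7806

0.7806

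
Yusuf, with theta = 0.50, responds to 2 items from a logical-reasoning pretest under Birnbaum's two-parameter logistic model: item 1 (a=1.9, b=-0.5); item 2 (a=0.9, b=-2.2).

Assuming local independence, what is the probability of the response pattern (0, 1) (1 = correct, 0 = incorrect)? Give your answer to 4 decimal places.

0.1196

P(theta) = 1 / (1 + exp(−a(theta − b)))
P_1 = 1/(1+e^{-1.9000}) = 0.8699
P_2 = 1/(1+e^{-2.4300}) = 0.9191
L = (1−P_1) × P_2 = 0.1301 × 0.9191 = 0.11958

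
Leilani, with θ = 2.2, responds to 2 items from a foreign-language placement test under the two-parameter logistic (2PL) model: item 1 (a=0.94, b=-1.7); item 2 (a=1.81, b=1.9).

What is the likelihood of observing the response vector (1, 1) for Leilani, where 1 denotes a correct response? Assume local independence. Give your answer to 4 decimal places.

0.6167

P(θ) = 1 / (1 + exp(−a(θ − b)))
P_1 = 1/(1+e^{-3.6660}) = 0.9751
P_2 = 1/(1+e^{-0.5430}) = 0.6325
L = P_1 × P_2 = 0.9751 × 0.6325 = 0.61673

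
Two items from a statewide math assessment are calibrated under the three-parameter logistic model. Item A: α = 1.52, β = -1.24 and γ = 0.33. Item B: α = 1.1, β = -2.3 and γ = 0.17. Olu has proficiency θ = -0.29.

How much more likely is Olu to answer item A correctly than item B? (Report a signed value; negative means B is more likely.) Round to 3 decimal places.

P(θ) = γ + (1 − γ) · 1 / (1 + exp(−α(θ − β)))
P_A = 0.8721
P_B = 0.9180
P_A − P_B = -0.0459

-0.046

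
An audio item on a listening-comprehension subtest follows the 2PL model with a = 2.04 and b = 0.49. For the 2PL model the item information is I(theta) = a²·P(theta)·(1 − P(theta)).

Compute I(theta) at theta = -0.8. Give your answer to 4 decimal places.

0.2606

P = 1/(1+e^{2.6316}) = 0.0671
P(1−P) = 0.0671 × 0.9329 = 0.0626
I = a² × P(1−P) = 2.04² × 0.0626 = 0.26062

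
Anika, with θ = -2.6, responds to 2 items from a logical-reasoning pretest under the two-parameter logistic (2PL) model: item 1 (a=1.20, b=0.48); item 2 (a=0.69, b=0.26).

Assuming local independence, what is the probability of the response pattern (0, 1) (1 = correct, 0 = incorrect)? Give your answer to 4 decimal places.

0.1191

P(θ) = 1 / (1 + exp(−a(θ − b)))
P_1 = 1/(1+e^{3.6960}) = 0.0242
P_2 = 1/(1+e^{1.9734}) = 0.1220
L = (1−P_1) × P_2 = 0.9758 × 0.1220 = 0.11907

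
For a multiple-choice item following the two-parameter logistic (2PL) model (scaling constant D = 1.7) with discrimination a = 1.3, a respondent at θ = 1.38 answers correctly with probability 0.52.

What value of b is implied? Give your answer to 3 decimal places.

1.344

P(θ) = 1 / (1 + exp(−D·a(θ − b)))
logit(0.52) = ln(0.52/0.48) = 0.0800
b = θ − logit/(1.7·a) = 1.38 − 0.0800/2.2100 = 1.3438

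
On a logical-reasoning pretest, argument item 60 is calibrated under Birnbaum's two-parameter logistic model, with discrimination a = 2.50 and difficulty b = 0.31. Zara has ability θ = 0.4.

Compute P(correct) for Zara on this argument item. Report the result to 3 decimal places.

P(θ) = 1 / (1 + exp(−a(θ − b)))
Exponent: 2.50 × (0.4 − 0.31) = 0.2250
1/(1 + e^{-0.2250}) = 0.5560

0.556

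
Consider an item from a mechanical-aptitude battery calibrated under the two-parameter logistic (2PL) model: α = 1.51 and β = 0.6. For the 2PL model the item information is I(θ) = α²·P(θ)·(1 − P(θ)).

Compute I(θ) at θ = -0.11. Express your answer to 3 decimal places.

P = 1/(1+e^{1.0721}) = 0.2550
P(1−P) = 0.2550 × 0.7450 = 0.1900
I = α² × P(1−P) = 1.51² × 0.1900 = 0.43317

0.433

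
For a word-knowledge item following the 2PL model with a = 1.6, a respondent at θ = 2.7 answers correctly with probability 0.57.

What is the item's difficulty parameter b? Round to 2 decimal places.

2.52

P(θ) = 1 / (1 + exp(−a(θ − b)))
logit(0.57) = ln(0.57/0.43) = 0.2819
b = θ − logit/(a) = 2.7 − 0.2819/1.6000 = 2.5238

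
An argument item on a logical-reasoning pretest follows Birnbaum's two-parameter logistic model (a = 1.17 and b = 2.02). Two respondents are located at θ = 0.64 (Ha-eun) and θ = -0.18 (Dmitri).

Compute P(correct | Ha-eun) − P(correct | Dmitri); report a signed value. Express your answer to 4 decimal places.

0.0951

P(θ) = 1 / (1 + exp(−a(θ − b)))
P(Ha-eun) = 0.1660  [exponent -1.6146]
P(Dmitri) = 0.0708  [exponent -2.5740]
Difference = 0.1660 − 0.0708 = 0.0951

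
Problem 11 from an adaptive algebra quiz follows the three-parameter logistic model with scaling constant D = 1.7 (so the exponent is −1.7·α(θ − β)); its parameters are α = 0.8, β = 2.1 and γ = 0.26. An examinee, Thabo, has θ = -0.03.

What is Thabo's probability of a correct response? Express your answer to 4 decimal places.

0.2987

P(θ) = γ + (1 − γ) · 1 / (1 + exp(−D·α(θ − β)))
Exponent: 1.7 × 0.8 × (-0.03 − 2.1) = -2.8968
1/(1 + e^{2.8968}) = 0.0523
P = 0.26 + 0.74 × 0.0523 = 0.2987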